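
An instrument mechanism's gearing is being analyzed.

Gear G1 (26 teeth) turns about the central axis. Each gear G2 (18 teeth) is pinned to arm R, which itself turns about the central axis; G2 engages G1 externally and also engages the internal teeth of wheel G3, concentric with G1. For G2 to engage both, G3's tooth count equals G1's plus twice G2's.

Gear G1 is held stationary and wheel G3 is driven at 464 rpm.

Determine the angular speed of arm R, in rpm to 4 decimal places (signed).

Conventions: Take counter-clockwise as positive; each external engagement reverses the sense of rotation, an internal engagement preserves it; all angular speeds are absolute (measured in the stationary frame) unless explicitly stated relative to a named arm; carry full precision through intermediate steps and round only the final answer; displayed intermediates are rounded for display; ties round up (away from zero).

planetary set (26T centre, 18T on arm, 62T internal) — Willis relation
normalise by the input: solve with ω_ring = 1, then scale by 464 rpm
ring teeth: 26 + 2·18 = 62
26(ω_sun−ω_arm) = −62(ω_ring−ω_arm),  ω_sun = 0, ω_ring = 1
26(0−ω_arm) = −62(1−ω_arm)  ⇒  88·ω_arm = 62  ⇒  ω_arm = 31/44
scale: ω_arm = 31/44 × 464 rpm = +326.9091 rpm

+326.9091 rpm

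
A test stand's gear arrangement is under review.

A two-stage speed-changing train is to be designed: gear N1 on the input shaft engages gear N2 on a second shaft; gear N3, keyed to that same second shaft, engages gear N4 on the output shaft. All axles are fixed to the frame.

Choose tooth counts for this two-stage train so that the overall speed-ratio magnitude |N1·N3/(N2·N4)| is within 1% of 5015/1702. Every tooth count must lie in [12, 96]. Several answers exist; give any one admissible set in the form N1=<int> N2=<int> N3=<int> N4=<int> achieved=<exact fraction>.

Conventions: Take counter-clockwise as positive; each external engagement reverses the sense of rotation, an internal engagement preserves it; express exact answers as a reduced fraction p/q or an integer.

N1=59 N2=23 N3=85 N4=74 achieved=5015/1702

design class (target 5015/1702): fixed-axis compound train
target = 5015/1702 in lowest terms: an exact hit needs N1·N3 = k·5015 and N2·N4 = k·1702 for one integer k, every count in [12, 96]; additionally prefer no 1:1 stage (N1 ≠ N2, N3 ≠ N4)
k = 1: N1·N3 = 5015 = 59·85, N2·N4 = 1702 = 23·74
achieved = 59·85/(23·74) = 5015/1702; |achieved − target| = 0 ≤ 1003/34040 ✓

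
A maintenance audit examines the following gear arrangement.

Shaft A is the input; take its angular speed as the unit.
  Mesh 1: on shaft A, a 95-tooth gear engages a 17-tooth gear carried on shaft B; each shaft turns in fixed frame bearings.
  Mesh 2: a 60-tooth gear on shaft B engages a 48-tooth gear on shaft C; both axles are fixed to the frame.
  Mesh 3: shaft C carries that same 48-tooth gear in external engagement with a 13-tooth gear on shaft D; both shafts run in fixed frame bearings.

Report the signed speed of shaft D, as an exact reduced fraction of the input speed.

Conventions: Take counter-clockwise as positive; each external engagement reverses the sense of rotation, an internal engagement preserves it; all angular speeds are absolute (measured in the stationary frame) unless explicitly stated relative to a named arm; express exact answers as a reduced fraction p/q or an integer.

-5700/221

3-mesh fixed-axis compound train (all bearings frame-fixed)
mesh 1 [95T→17T]: |ω|/ω_in = 1×95/17 = 95/17, sense flips to −
mesh 2 [60T→48T]: |ω|/ω_in = (95/17)×60/48 = 475/68, sense flips to +
mesh 3 [48T→13T]: |ω|/ω_in = (475/68)×48/13 = 5700/221, sense flips to −
signed output speed (× input speed) = -5700/221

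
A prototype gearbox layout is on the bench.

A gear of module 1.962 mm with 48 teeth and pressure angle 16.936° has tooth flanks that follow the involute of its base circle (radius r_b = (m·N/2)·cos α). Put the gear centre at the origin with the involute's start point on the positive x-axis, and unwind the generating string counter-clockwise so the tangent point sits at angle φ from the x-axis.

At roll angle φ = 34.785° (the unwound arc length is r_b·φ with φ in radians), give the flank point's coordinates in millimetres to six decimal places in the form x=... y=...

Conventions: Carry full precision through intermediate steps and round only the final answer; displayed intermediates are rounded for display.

x=52.598012 y=3.237791

class = single-mesh tooth geometry [base-circle involute, m = 1.962, 48T]
pitch radius r_p = m·N/2 = 1.962·48/2 = 47.088000
base radius r_b = r_p·cos α = 47.088000·cos 16.936° = 45.045828
roll angle φ = 34.785° = 0.60711278 rad
x = r_b·(cos φ + φ·sin φ) = 52.598012
y = r_b·(sin φ − φ·cos φ) = 3.237791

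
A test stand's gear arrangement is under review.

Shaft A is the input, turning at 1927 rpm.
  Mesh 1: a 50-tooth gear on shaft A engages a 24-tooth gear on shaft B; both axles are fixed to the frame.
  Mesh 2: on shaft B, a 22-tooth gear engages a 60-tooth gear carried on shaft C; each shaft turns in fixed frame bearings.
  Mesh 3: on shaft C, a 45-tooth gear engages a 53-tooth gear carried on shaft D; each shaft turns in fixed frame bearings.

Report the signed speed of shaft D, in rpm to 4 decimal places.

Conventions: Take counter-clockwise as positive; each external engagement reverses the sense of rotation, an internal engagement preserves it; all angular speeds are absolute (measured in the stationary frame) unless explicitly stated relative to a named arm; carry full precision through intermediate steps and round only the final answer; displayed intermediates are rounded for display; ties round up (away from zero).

topology: fixed-axis compound train — 3 meshes, A→D
mesh 1 [50T→24T]: ω = 1927.0000×50/24 = 4014.5833 rpm, sense flips to −
mesh 2 [22T→60T]: ω = 4014.5833×22/60 = 1472.0139 rpm, sense flips to +
mesh 3 [45T→53T]: ω = 1472.0139×45/53 = 1249.8231 rpm, sense flips to −
signed output speed = -1249.8231 rpm

-1249.8231 rpm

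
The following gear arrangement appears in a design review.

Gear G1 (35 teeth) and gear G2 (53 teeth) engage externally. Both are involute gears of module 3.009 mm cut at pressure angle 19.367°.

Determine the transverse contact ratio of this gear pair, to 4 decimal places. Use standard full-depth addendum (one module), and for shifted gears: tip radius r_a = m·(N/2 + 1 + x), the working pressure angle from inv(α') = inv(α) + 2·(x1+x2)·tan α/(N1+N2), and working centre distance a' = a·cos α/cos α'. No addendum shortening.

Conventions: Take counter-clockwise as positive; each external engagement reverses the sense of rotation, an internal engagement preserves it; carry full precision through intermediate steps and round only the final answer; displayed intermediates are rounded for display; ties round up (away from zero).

class = single-mesh tooth geometry [involute pair 35T × 53T, m = 3.009]
base radii: r_b1 = 49.677813, r_b2 = 75.226402
tip radii: r_a1 = 55.666500, r_a2 = 82.747500
no profile shift: α' = α, a' = a
action lengths: √(r_a1²−r_b1²) = 25.117208, √(r_a2²−r_b2²) = 34.469365
base pitch p_b = π·m·cos α = 8.918140
CR = (25.117208 + 34.469365 − 132.396000·sin 19.36700°)/8.918140 = 1.758405
contact ratio ≈ 1.7584

1.7584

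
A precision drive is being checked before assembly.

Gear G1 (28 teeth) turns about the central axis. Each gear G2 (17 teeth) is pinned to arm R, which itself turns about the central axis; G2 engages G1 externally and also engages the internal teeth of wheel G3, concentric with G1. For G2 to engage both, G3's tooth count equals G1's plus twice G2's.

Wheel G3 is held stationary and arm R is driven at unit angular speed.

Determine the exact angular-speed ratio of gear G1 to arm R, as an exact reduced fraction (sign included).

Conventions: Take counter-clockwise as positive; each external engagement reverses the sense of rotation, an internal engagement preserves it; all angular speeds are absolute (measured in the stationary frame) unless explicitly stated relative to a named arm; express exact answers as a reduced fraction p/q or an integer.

45/14

class = planetary set [G3 = 28+2·17 = 62; Willis about the carrier]
ring teeth: 28 + 2·17 = 62
28(ω_sun−ω_arm) = −62(ω_ring−ω_arm),  ω_ring = 0, ω_arm = 1
ω_sun = 1 − (62/28)(0−1) = 45/14
ω_out/ω_in = 45/14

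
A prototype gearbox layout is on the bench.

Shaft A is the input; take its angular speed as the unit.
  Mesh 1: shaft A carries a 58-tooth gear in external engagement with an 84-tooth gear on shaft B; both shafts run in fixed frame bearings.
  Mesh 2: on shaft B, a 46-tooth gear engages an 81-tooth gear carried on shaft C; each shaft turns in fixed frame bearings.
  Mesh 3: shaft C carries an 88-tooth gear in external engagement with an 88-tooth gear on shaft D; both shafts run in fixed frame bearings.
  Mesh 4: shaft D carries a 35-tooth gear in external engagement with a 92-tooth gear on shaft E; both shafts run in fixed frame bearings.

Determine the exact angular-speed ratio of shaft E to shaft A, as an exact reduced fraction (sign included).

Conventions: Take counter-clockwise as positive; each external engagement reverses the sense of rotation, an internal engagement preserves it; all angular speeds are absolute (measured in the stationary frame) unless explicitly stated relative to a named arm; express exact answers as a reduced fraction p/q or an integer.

145/972

class = fixed-axis compound train [4 meshes; 4 ratios multiply, 4 sense flips]
mesh 1 [58T→84T]: running ratio 29/42, sense −
mesh 2 [46T→81T]: running ratio 667/1701, sense +
mesh 3 [88T→88T]: running ratio 667/1701, sense −
mesh 4 [35T→92T]: running ratio 145/972, sense +
ω_out/ω_in = 145/972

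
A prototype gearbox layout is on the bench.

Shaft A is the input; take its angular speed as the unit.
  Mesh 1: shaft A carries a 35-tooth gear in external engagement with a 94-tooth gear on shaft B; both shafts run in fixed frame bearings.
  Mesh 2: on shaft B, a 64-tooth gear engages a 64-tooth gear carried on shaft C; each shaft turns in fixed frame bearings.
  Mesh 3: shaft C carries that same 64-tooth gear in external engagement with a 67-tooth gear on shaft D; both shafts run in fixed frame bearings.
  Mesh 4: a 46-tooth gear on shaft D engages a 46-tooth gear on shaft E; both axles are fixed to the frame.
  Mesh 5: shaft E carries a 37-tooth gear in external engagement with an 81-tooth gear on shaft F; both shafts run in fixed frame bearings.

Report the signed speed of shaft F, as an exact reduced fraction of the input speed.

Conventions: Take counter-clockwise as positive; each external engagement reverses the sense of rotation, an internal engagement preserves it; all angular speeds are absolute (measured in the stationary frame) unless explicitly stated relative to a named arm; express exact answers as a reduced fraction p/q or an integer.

-41440/255069

5-mesh fixed-axis compound train (all bearings frame-fixed)
mesh 1 [35T→94T]: |ω|/ω_in = 1×35/94 = 35/94, sense flips to −
mesh 2 [64T→64T]: |ω|/ω_in = (35/94)×64/64 = 35/94, sense flips to +
mesh 3 [64T→67T]: |ω|/ω_in = (35/94)×64/67 = 1120/3149, sense flips to −
mesh 4 [46T→46T]: |ω|/ω_in = (1120/3149)×46/46 = 1120/3149, sense flips to +
mesh 5 [37T→81T]: |ω|/ω_in = (1120/3149)×37/81 = 41440/255069, sense flips to −
signed output speed (× input speed) = -41440/255069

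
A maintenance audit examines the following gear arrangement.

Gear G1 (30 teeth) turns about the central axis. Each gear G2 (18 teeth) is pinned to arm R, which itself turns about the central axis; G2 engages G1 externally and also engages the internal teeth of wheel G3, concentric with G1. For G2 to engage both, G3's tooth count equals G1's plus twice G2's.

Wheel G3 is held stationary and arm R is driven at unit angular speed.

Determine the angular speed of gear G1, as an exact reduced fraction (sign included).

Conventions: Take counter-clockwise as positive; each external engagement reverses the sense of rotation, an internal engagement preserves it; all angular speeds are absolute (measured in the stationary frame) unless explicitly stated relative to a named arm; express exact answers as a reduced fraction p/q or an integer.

recognized (axles ride arm R): planetary set, 30/18/66 teeth
ring teeth: 30 + 2·18 = 66
30(ω_sun−ω_arm) = −66(ω_ring−ω_arm),  ω_ring = 0, ω_arm = 1
ω_sun = 1 − (66/30)(0−1) = 16/5
exact speed ratio = 16/5

16/5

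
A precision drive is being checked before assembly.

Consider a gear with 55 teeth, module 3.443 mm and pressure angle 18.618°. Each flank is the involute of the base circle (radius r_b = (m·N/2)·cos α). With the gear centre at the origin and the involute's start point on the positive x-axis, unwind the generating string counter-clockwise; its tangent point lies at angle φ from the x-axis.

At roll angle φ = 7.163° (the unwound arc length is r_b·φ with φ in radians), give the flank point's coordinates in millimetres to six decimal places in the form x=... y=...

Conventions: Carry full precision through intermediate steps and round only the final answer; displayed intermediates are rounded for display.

x=90.426051 y=0.058350

topology: single-mesh involute geometry — m = 3.443, N = 55
pitch radius r_p = m·N/2 = 3.443·55/2 = 94.682500
base radius r_b = r_p·cos α = 94.682500·cos 18.618° = 89.727590
roll angle φ = 7.163° = 0.12501793 rad
x = r_b·(cos φ + φ·sin φ) = 90.426051
y = r_b·(sin φ − φ·cos φ) = 0.058350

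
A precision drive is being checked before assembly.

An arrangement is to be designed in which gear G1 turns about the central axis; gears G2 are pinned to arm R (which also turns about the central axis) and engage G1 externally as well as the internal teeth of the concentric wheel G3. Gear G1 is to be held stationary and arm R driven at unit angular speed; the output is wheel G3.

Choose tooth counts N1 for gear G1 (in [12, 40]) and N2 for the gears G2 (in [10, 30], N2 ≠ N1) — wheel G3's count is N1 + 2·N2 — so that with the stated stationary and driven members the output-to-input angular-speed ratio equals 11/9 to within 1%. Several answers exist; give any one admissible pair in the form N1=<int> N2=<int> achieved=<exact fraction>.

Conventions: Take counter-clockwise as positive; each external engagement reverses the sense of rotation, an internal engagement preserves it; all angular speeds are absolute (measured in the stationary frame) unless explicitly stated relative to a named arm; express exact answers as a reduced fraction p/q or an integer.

topology: planetary set — design target 11/9, arm = carrier (Willis)
Willis with ω_sun = 0: ω_ring/ω_arm = (N1+N3)/N3; set equal to 11/9  ⇒  N3/N1 = 1/(11/9 − 1) = 9/2
N3 = N1 + 2·N2  ⇒  N2/N1 = (N3/N1 − 1)/2 = (9/2 − 1)/2 = 7/4
smallest multiple with N1 ≥ 12 and N2 ≥ 10: k = 3  ⇒  N1 = 3·4 = 12, N2 = 3·7 = 21 (N1 ≤ 40, N2 ≤ 30, N2 ≠ N1 ✓), N3 = 12 + 2·21 = 54
check: (N1+N3)/N3 with N1 = 12, N3 = 54 gives 11/9; |achieved − target| = 0 ≤ 11/900 ✓

N1=12 N2=21 achieved=11/9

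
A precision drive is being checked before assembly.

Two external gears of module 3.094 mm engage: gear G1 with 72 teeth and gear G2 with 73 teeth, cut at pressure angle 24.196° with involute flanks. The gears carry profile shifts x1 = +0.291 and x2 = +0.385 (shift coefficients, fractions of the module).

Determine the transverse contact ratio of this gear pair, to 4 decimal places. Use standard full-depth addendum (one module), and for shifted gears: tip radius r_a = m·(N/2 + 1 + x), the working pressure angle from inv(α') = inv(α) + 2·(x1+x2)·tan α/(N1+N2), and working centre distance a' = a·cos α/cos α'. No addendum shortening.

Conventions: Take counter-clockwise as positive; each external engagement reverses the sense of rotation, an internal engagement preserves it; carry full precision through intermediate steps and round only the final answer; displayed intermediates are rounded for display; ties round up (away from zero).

topology: single-mesh involute geometry — m = 3.094, 72T/73T pair
base radii: r_b1 = 101.598774, r_b2 = 103.009868
tip radii: r_a1 = 115.378354, r_a2 = 117.216190
inv(α') = inv(24.196°) + 2·(+0.291+0.385)·tan α/(72+73) = 0.03122369  ⇒  α' = 25.32412°
a' = a·cos α / cos α' = 224.3150·cos 24.196°/cos 25.32412° = 226.361390
action lengths: √(r_a1²−r_b1²) = 54.679554, √(r_a2²−r_b2²) = 55.933909
base pitch p_b = π·m·cos α = 8.866166
CR = (54.679554 + 55.933909 − 226.361390·sin 25.32412°)/8.866166 = 1.555352
contact ratio ≈ 1.5554

1.5554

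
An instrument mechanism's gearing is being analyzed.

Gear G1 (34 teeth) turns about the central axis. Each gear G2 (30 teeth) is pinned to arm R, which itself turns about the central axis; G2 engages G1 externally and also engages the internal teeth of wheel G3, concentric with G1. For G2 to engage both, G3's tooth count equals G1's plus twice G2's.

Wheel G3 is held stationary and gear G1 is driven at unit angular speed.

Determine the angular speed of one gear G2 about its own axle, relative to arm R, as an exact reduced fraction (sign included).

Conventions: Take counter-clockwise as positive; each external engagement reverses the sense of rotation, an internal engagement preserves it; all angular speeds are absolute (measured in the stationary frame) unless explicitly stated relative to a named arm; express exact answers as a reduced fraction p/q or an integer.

recognized (axles ride arm R): planetary set, 34/30/94 teeth
ring teeth: 34 + 2·30 = 94
34(ω_sun−ω_arm) = −94(ω_ring−ω_arm),  ω_ring = 0, ω_sun = 1
34(1−ω_arm) = −94(0−ω_arm)  ⇒  128·ω_arm = 34  ⇒  ω_arm = 17/64
sun–planet mesh: 34·(1−17/64) = −30·(ω_p−ω_arm)  ⇒  ω_p−ω_arm = -799/960
exact speed ratio = -799/960

-799/960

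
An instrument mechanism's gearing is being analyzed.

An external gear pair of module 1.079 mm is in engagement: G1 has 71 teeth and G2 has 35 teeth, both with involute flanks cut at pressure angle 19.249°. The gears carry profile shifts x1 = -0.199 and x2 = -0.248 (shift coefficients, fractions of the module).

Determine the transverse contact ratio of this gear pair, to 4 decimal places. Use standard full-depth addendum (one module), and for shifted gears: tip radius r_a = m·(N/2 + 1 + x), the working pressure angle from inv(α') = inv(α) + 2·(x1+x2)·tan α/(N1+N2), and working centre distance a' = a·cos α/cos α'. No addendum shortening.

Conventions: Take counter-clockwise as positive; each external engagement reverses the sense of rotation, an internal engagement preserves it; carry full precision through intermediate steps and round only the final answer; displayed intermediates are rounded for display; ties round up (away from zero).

1.9195

topology: single-mesh involute geometry — m = 1.079, 71T/35T pair
base radii: r_b1 = 36.163078, r_b2 = 17.826870
tip radii: r_a1 = 39.168779, r_a2 = 19.693908
inv(α') = inv(19.249°) + 2·(-0.199-0.248)·tan α/(71+35) = 0.01029252  ⇒  α' = 17.74213°
a' = a·cos α / cos α' = 57.1870·cos 19.249°/cos 17.74213° = 56.686070
action lengths: √(r_a1²−r_b1²) = 15.047426, √(r_a2²−r_b2²) = 8.369751
base pitch p_b = π·m·cos α = 3.200272
CR = (15.047426 + 8.369751 − 56.686070·sin 17.74213°)/3.200272 = 1.919534
contact ratio ≈ 1.9195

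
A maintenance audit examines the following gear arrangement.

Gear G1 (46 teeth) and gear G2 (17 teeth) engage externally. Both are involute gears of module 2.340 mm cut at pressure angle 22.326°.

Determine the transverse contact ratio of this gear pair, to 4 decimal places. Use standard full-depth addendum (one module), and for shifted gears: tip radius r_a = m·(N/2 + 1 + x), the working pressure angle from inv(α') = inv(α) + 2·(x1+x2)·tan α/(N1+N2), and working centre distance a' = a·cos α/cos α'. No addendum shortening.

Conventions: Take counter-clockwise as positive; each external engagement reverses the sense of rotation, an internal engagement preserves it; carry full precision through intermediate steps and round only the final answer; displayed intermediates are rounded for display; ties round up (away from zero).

1.5386

recognized (one external pair, fixed centres): single-mesh tooth geometry, m = 2.340, N1 = 46, N2 = 17
base radii: r_b1 = 49.785515, r_b2 = 18.398995
tip radii: r_a1 = 56.160000, r_a2 = 22.230000
no profile shift: α' = α, a' = a
action lengths: √(r_a1²−r_b1²) = 25.987461, √(r_a2²−r_b2²) = 12.475973
base pitch p_b = π·m·cos α = 6.800252
CR = (25.987461 + 12.475973 − 73.710000·sin 22.32600°)/6.800252 = 1.538586
contact ratio ≈ 1.5386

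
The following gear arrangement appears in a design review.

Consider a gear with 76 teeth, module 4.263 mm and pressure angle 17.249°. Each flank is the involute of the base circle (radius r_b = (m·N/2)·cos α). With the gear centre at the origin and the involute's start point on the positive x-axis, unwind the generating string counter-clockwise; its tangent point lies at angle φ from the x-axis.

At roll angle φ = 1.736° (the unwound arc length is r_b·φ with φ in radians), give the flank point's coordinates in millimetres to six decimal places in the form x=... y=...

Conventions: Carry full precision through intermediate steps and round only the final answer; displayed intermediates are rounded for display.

recognized (one wheel, involute flank): single-mesh tooth geometry, m = 4.263, N = 76
pitch radius r_p = m·N/2 = 4.263·76/2 = 161.994000
base radius r_b = r_p·cos α = 161.994000·cos 17.249° = 154.708339
roll angle φ = 1.736° = 0.03029892 rad
x = r_b·(cos φ + φ·sin φ) = 154.779336
y = r_b·(sin φ − φ·cos φ) = 0.001434

x=154.779336 y=0.001434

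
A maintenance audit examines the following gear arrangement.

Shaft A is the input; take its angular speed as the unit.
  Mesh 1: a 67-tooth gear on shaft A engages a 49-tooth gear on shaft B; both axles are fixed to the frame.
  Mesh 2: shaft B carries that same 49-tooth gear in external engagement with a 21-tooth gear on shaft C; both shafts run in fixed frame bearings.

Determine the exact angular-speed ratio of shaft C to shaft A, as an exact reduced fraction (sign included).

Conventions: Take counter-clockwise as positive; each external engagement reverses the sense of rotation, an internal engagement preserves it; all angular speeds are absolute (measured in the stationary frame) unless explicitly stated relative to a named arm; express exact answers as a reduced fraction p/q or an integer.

67/21

class = fixed-axis compound train [2 meshes; 2 ratios multiply, 2 sense flips]
mesh 1 [67T→49T]: running ratio 67/49, sense −
mesh 2 [49T→21T]: running ratio 67/21, sense +
ω_out/ω_in = 67/21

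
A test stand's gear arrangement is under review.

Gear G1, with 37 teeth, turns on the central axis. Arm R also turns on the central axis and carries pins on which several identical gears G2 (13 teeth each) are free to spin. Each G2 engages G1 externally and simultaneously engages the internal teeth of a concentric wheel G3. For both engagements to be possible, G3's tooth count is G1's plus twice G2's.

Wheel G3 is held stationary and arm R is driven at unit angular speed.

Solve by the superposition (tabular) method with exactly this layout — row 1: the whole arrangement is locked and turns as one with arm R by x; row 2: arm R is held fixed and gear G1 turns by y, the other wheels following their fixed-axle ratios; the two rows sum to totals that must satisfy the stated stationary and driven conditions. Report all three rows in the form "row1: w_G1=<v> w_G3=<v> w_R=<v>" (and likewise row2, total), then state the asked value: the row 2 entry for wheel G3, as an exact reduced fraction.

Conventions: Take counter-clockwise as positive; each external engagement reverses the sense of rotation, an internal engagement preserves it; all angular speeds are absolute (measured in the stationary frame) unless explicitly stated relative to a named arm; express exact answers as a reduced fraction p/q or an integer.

recognized (axles ride arm R): planetary set, 37/13/63 teeth
row 1 — lock + rotate with arm: ω_sun = ω_ring = ω_arm = x
superposition row 2 [arm held]: sun y, ring −(37/63)·y, arm 0
boundary: total ω_ring = x − (37/63)·y = 0 and total ω_arm = x = 1  ⇒  y = 63/37, x = 1
row 2 ring = −(37/63)·63/37 = -1
totals (row 1 + row 2): sun 1 + 63/37 = 100/37, ring 1 + (-1) = 0, arm 1 + 0 = 1
asked cell (row2, ring) = -1

row1: w_G1=1 w_G3=1 w_R=1
row2: w_G1=63/37 w_G3=-1 w_R=0
total: w_G1=100/37 w_G3=0 w_R=1
asked value: -1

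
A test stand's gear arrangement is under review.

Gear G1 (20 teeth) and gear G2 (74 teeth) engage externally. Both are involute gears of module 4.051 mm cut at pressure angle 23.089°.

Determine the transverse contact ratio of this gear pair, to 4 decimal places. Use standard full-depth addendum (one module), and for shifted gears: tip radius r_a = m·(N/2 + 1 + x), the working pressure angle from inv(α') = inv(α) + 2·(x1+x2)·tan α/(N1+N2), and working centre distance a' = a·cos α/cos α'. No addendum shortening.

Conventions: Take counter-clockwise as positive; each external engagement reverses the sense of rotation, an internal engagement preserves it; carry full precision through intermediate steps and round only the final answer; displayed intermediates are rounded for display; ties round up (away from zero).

1.5564

recognized (one external pair, fixed centres): single-mesh tooth geometry, m = 4.051, N1 = 20, N2 = 74
base radii: r_b1 = 37.265020, r_b2 = 137.880572
tip radii: r_a1 = 44.561000, r_a2 = 153.938000
no profile shift: α' = α, a' = a
action lengths: √(r_a1²−r_b1²) = 24.433605, √(r_a2²−r_b2²) = 68.453310
base pitch p_b = π·m·cos α = 11.707151
CR = (24.433605 + 68.453310 − 190.397000·sin 23.08900°)/11.707151 = 1.556376
contact ratio ≈ 1.5564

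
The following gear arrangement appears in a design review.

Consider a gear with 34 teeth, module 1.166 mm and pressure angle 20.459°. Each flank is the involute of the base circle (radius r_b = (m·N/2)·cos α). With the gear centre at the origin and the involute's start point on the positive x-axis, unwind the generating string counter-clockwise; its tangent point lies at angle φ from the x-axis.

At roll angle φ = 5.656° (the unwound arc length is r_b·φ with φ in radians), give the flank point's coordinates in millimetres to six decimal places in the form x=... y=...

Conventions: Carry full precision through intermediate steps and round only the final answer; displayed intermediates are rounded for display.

x=18.661947 y=0.005949

single-mesh involute tooth geometry (34T wheel at module 1.166)
pitch radius r_p = m·N/2 = 1.166·34/2 = 19.822000
base radius r_b = r_p·cos α = 19.822000·cos 20.459° = 18.571679
roll angle φ = 5.656° = 0.09871582 rad
x = r_b·(cos φ + φ·sin φ) = 18.661947
y = r_b·(sin φ − φ·cos φ) = 0.005949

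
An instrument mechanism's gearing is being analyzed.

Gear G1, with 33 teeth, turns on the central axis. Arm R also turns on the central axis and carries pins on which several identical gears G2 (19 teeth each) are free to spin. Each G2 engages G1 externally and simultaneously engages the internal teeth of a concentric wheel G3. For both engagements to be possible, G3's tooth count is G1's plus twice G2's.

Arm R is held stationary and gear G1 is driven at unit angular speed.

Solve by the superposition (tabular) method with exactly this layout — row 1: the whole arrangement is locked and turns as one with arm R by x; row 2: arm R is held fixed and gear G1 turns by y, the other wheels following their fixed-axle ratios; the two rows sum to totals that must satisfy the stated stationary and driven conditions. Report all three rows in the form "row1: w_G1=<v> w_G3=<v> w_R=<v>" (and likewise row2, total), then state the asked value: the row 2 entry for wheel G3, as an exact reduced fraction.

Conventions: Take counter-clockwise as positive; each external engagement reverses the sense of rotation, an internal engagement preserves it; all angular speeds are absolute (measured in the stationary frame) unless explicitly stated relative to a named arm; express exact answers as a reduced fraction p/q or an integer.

recognized (axles ride arm R): planetary set, 33/19/71 teeth
superposition row 1 [locked train]: every member turns x
row 2 — arm fixed, fixed-axis ratios: sun y, ring −(33/71)·y, arm 0
boundary: total ω_arm = x = 0 and total ω_sun = x + y = 1  ⇒  y = 1, x = 0
row 2 ring = −(33/71)·1 = -33/71
totals (row 1 + row 2): sun 0 + 1 = 1, ring 0 + (-33/71) = -33/71, arm 0 + 0 = 0
asked cell (row2, ring) = -33/71

row1: w_G1=0 w_G3=0 w_R=0
row2: w_G1=1 w_G3=-33/71 w_R=0
total: w_G1=1 w_G3=-33/71 w_R=0
asked value: -33/71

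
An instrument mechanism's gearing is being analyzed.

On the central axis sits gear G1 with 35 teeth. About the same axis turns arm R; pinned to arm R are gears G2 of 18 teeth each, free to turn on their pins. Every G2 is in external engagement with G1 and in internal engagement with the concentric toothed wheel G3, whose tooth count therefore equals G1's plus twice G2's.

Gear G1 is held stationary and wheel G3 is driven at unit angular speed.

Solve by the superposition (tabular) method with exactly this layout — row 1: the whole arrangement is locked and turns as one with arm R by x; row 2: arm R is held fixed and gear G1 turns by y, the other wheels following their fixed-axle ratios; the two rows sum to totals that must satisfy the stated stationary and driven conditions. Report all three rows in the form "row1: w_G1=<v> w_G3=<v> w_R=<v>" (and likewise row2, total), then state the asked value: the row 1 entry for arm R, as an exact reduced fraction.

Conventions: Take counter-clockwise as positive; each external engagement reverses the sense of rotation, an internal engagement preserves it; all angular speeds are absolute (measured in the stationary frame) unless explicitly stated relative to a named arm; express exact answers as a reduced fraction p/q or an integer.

row1: w_G1=71/106 w_G3=71/106 w_R=71/106
row2: w_G1=-71/106 w_G3=35/106 w_R=0
total: w_G1=0 w_G3=1 w_R=71/106
asked value: 71/106

class = planetary set [G3 = 35+2·18 = 71; Willis about the carrier]
row 1: whole set turns with the arm by x
row 2 (arm held, sun turns y): ω_ring = −(35/71)·y, ω_arm = 0
boundary: total ω_sun = x + y = 0 and total ω_ring = x − (35/71)·y = 1  ⇒  y = -71/106, x = 71/106
row 2 ring = −(35/71)·(-71/106) = 35/106
totals (row 1 + row 2): sun 71/106 + (-71/106) = 0, ring 71/106 + 35/106 = 1, arm 71/106 + 0 = 71/106
asked cell (row1, arm) = 71/106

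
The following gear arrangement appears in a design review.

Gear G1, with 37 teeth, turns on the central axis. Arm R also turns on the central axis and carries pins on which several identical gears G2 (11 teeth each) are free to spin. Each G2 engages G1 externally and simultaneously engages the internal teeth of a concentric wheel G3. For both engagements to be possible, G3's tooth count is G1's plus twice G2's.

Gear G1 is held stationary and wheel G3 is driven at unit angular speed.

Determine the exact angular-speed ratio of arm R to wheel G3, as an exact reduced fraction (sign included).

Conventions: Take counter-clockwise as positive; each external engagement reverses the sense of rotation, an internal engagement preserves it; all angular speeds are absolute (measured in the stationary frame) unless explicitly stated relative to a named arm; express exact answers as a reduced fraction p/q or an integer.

59/96

planetary set (37T centre, 11T on arm, 59T internal) — Willis relation
ring teeth: 37 + 2·11 = 59
37(ω_sun−ω_arm) = −59(ω_ring−ω_arm),  ω_sun = 0, ω_ring = 1
37(0−ω_arm) = −59(1−ω_arm)  ⇒  96·ω_arm = 59  ⇒  ω_arm = 59/96
ω_out/ω_in = 59/96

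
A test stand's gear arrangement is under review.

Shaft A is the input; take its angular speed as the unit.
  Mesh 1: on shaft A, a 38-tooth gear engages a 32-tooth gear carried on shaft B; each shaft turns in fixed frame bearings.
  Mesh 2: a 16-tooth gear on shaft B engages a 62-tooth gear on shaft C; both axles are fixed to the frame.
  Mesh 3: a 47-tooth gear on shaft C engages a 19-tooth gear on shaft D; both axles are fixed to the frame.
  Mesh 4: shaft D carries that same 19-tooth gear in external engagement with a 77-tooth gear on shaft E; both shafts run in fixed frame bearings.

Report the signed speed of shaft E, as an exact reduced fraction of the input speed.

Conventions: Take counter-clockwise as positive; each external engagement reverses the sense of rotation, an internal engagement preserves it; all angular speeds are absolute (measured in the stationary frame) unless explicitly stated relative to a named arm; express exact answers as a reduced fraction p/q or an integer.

893/4774

4-mesh fixed-axis compound train (all bearings frame-fixed)
mesh 1 [38T→32T]: |ω|/ω_in = 1×38/32 = 19/16, sense flips to −
mesh 2 [16T→62T]: |ω|/ω_in = (19/16)×16/62 = 19/62, sense flips to +
mesh 3 [47T→19T]: |ω|/ω_in = (19/62)×47/19 = 47/62, sense flips to −
mesh 4 [19T→77T]: |ω|/ω_in = (47/62)×19/77 = 893/4774, sense flips to +
signed output speed (× input speed) = 893/4774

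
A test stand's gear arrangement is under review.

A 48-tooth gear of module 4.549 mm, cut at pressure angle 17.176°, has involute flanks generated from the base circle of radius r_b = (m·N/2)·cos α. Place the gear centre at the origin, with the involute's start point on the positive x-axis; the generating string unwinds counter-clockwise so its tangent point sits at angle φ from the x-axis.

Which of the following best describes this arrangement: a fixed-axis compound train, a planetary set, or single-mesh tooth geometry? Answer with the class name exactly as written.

class = single-mesh tooth geometry [base-circle involute, m = 4.549, 48T]
classification: single-mesh tooth geometry

single-mesh tooth geometry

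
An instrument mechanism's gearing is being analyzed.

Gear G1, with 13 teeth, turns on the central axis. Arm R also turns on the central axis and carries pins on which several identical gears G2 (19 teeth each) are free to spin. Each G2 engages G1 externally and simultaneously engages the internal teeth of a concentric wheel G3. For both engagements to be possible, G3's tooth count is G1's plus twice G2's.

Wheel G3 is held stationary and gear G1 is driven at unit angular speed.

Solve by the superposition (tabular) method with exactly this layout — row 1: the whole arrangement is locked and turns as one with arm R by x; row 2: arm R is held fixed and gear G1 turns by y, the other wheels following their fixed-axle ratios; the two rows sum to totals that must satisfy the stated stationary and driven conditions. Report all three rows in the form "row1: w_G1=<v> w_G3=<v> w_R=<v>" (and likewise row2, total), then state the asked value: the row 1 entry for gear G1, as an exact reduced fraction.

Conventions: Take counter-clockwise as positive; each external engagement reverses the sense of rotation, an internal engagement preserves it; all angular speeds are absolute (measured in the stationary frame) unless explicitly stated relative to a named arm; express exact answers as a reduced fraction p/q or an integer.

row1: w_G1=13/64 w_G3=13/64 w_R=13/64
row2: w_G1=51/64 w_G3=-13/64 w_R=0
total: w_G1=1 w_G3=0 w_R=13/64
asked value: 13/64

topology: planetary set — G1 13T / G2 19T / G3 51T, arm = carrier (Willis)
row 1: whole set turns with the arm by x
row 2 (arm held, sun turns y): ω_ring = −(13/51)·y, ω_arm = 0
boundary: total ω_ring = x − (13/51)·y = 0 and total ω_sun = x + y = 1  ⇒  y = 51/64, x = 13/64
row 2 ring = −(13/51)·51/64 = -13/64
totals (row 1 + row 2): sun 13/64 + 51/64 = 1, ring 13/64 + (-13/64) = 0, arm 13/64 + 0 = 13/64
asked cell (row1, sun) = 13/64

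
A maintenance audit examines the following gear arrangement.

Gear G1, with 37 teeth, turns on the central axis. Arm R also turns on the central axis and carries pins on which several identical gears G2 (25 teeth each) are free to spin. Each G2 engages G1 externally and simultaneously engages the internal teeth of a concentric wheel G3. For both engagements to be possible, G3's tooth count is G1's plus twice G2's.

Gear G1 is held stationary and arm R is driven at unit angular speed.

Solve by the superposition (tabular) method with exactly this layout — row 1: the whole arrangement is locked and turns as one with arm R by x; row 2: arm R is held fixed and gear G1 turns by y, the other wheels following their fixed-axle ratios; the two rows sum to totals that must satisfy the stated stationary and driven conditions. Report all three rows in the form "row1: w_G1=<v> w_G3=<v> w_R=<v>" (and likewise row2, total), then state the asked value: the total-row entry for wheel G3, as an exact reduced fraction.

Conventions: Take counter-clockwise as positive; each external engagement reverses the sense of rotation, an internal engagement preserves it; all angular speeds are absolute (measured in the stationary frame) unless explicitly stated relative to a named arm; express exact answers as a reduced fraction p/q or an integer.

class = planetary set [G3 = 37+2·25 = 87; Willis about the carrier]
row 1: whole set turns with the arm by x
superposition row 2 [arm held]: sun y, ring −(37/87)·y, arm 0
boundary: total ω_sun = x + y = 0 and total ω_arm = x = 1  ⇒  y = -1, x = 1
row 2 ring = −(37/87)·(-1) = 37/87
totals (row 1 + row 2): sun 1 + (-1) = 0, ring 1 + 37/87 = 124/87, arm 1 + 0 = 1
asked cell (total, ring) = 124/87

row1: w_G1=1 w_G3=1 w_R=1
row2: w_G1=-1 w_G3=37/87 w_R=0
total: w_G1=0 w_G3=124/87 w_R=1
asked value: 124/87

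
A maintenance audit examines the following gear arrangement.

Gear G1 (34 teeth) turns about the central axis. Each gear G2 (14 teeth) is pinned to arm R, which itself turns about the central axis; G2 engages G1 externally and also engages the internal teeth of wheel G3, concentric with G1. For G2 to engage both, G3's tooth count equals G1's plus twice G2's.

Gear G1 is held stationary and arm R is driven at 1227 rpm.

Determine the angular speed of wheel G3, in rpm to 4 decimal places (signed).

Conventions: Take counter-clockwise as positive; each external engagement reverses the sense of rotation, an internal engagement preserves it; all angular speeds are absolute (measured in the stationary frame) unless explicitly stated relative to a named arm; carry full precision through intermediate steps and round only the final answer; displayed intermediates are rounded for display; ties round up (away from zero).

+1899.8710 rpm

recognized (axles ride arm R): planetary set, 34/14/62 teeth
normalise by the input: solve with ω_arm = 1, then scale by 1227 rpm
ring teeth: 34 + 2·14 = 62
34(ω_sun−ω_arm) = −62(ω_ring−ω_arm),  ω_sun = 0, ω_arm = 1
ω_ring = 1 − (34/62)(0−1) = 48/31
scale: ω_ring = 48/31 × 1227 rpm = +1899.8710 rpm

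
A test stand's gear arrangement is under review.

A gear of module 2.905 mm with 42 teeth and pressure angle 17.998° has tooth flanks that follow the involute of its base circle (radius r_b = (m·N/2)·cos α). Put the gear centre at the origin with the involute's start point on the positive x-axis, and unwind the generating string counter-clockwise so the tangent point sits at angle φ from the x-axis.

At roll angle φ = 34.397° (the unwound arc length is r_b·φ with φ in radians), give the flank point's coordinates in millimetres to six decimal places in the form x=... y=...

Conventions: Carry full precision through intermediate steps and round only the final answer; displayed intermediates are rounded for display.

class = single-mesh tooth geometry [base-circle involute, m = 2.905, 42T]
pitch radius r_p = m·N/2 = 2.905·42/2 = 61.005000
base radius r_b = r_p·cos α = 61.005000·cos 17.998° = 58.019861
roll angle φ = 34.397° = 0.60034090 rad
x = r_b·(cos φ + φ·sin φ) = 67.551940
y = r_b·(sin φ − φ·cos φ) = 4.035668

x=67.551940 y=4.035668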